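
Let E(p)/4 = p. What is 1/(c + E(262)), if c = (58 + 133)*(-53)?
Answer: -1/9075 ≈ -0.00011019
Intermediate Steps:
E(p) = 4*p
c = -10123 (c = 191*(-53) = -10123)
1/(c + E(262)) = 1/(-10123 + 4*262) = 1/(-10123 + 1048) = 1/(-9075) = -1/9075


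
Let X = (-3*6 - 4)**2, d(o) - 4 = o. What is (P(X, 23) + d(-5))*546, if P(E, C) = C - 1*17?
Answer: 2730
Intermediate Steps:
d(o) = 4 + o
X = 484 (X = (-18 - 4)**2 = (-22)**2 = 484)
P(E, C) = -17 + C (P(E, C) = C - 17 = -17 + C)
(P(X, 23) + d(-5))*546 = ((-17 + 23) + (4 - 5))*546 = (6 - 1)*546 = 5*546 = 2730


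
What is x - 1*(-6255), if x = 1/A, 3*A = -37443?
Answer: 78068654/12481 ≈ 6255.0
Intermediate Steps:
A = -12481 (A = (⅓)*(-37443) = -12481)
x = -1/12481 (x = 1/(-12481) = -1/12481 ≈ -8.0122e-5)
x - 1*(-6255) = -1/12481 - 1*(-6255) = -1/12481 + 6255 = 78068654/12481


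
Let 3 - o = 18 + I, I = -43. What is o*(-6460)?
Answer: -180880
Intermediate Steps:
o = 28 (o = 3 - (18 - 43) = 3 - 1*(-25) = 3 + 25 = 28)
o*(-6460) = 28*(-6460) = -180880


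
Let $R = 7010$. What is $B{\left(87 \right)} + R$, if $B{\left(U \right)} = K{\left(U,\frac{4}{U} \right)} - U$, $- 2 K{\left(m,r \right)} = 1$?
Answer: $\frac{13845}{2} \approx 6922.5$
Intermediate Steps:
$K{\left(m,r \right)} = - \frac{1}{2}$ ($K{\left(m,r \right)} = \left(- \frac{1}{2}\right) 1 = - \frac{1}{2}$)
$B{\left(U \right)} = - \frac{1}{2} - U$
$B{\left(87 \right)} + R = \left(- \frac{1}{2} - 87\right) + 7010 = - \frac{175}{2} + 7010 = \frac{13845}{2}$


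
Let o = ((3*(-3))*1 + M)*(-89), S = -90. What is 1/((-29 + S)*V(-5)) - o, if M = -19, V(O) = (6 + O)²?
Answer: -296549/119 ≈ -2492.0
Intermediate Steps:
o = 2492 (o = ((3*(-3))*1 - 19)*(-89) = (-9*1 - 19)*(-89) = (-9 - 19)*(-89) = -28*(-89) = 2492)
1/((-29 + S)*V(-5)) - o = 1/((-29 - 90)*(6 - 5)²) - 1*2492 = 1/(-119*1²) - 2492 = 1/(-119*1) - 2492 = 1/(-119) - 2492 = -1/119 - 2492 = -296549/119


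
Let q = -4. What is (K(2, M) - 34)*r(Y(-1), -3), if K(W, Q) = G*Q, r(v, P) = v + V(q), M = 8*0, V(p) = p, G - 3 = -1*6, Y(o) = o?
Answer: 170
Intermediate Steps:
G = -3 (G = 3 - 1*6 = 3 - 6 = -3)
M = 0
r(v, P) = -4 + v (r(v, P) = v - 4 = -4 + v)
K(W, Q) = -3*Q
(K(2, M) - 34)*r(Y(-1), -3) = (-3*0 - 34)*(-4 - 1) = (0 - 34)*(-5) = -34*(-5) = 170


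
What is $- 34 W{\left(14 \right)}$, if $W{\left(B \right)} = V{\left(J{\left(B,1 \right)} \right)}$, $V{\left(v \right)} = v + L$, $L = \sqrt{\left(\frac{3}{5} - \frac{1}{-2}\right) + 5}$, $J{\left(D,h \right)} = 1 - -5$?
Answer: $-204 - \frac{17 \sqrt{610}}{5} \approx -287.97$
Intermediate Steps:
$J{\left(D,h \right)} = 6$ ($J{\left(D,h \right)} = 1 + 5 = 6$)
$L = \frac{\sqrt{610}}{10}$ ($L = \sqrt{\left(3 \cdot \frac{1}{5} - - \frac{1}{2}\right) + 5} = \sqrt{\left(\frac{3}{5} + \frac{1}{2}\right) + 5} = \sqrt{\frac{11}{10} + 5} = \sqrt{\frac{61}{10}} = \frac{\sqrt{610}}{10} \approx 2.4698$)
$V{\left(v \right)} = v + \frac{\sqrt{610}}{10}$
$W{\left(B \right)} = 6 + \frac{\sqrt{610}}{10}$
$- 34 W{\left(14 \right)} = - 34 \left(6 + \frac{\sqrt{610}}{10}\right) = -204 - \frac{17 \sqrt{610}}{5}$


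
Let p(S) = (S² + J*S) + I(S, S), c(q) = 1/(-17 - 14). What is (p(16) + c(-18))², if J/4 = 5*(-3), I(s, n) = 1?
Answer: 474978436/961 ≈ 4.9425e+5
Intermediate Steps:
J = -60 (J = 4*(5*(-3)) = 4*(-15) = -60)
c(q) = -1/31 (c(q) = 1/(-31) = -1/31)
p(S) = 1 + S² - 60*S (p(S) = (S² - 60*S) + 1 = 1 + S² - 60*S)
(p(16) + c(-18))² = ((1 + 16² - 60*16) - 1/31)² = ((1 + 256 - 960) - 1/31)² = (-703 - 1/31)² = (-21794/31)² = 474978436/961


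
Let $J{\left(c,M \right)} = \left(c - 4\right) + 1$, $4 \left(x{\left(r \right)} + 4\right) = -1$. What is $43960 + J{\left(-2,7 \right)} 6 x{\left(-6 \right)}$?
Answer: $\frac{88175}{2} \approx 44088.0$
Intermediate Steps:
$x{\left(r \right)} = - \frac{17}{4}$ ($x{\left(r \right)} = -4 + \frac{1}{4} \left(-1\right) = -4 - \frac{1}{4} = - \frac{17}{4}$)
$J{\left(c,M \right)} = -3 + c$ ($J{\left(c,M \right)} = \left(-4 + c\right) + 1 = -3 + c$)
$43960 + J{\left(-2,7 \right)} 6 x{\left(-6 \right)} = 43960 + \left(-3 - 2\right) 6 \left(- \frac{17}{4}\right) = 43960 + \left(-5\right) 6 \left(- \frac{17}{4}\right) = 43960 - - \frac{255}{2} = 43960 + \frac{255}{2} = \frac{88175}{2}$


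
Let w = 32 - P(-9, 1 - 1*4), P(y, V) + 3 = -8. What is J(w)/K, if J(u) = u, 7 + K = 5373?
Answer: 43/5366 ≈ 0.0080134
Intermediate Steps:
P(y, V) = -11 (P(y, V) = -3 - 8 = -11)
K = 5366 (K = -7 + 5373 = 5366)
w = 43 (w = 32 - 1*(-11) = 32 + 11 = 43)
J(w)/K = 43/5366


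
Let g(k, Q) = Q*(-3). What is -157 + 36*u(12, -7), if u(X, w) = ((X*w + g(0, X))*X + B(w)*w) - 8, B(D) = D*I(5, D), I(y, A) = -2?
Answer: -55813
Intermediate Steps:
g(k, Q) = -3*Q
B(D) = -2*D (B(D) = D*(-2) = -2*D)
u(X, w) = -8 - 2*w² + X*(-3*X + X*w) (u(X, w) = ((X*w - 3*X)*X + (-2*w)*w) - 8 = ((-3*X + X*w)*X - 2*w²) - 8 = (X*(-3*X + X*w) - 2*w²) - 8 = (-2*w² + X*(-3*X + X*w)) - 8 = -8 - 2*w² + X*(-3*X + X*w))
-157 + 36*u(12, -7) = -157 + 36*(-8 - 3*12² - 2*(-7)² - 7*12²) = -157 + 36*(-8 - 3*144 - 2*49 - 7*144) = -157 + 36*(-8 - 432 - 98 - 1008) = -157 + 36*(-1546) = -157 - 55656 = -55813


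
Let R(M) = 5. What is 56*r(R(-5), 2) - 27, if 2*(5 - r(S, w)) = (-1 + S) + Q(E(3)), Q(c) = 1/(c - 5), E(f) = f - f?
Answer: 733/5 ≈ 146.60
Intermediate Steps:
E(f) = 0
Q(c) = 1/(-5 + c)
r(S, w) = 28/5 - S/2 (r(S, w) = 5 - ((-1 + S) + 1/(-5 + 0))/2 = 5 - ((-1 + S) + 1/(-5))/2 = 5 - ((-1 + S) - 1/5)/2 = 5 - (-6/5 + S)/2 = 5 + (3/5 - S/2) = 28/5 - S/2)
56*r(R(-5), 2) - 27 = 56*(28/5 - 1/2*5) - 27 = 56*(28/5 - 5/2) - 27 = 56*(31/10) - 27 = 868/5 - 27 = 733/5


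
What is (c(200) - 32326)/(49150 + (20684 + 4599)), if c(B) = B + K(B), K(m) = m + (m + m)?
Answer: -31526/74433 ≈ -0.42355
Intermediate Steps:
K(m) = 3*m (K(m) = m + 2*m = 3*m)
c(B) = 4*B (c(B) = B + 3*B = 4*B)
(c(200) - 32326)/(49150 + (20684 + 4599)) = (4*200 - 32326)/(49150 + (20684 + 4599)) = (800 - 32326)/(49150 + 25283) = -31526/74433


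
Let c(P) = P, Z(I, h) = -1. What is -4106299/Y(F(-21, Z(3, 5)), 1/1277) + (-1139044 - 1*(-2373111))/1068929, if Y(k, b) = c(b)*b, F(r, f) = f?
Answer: -7157827426924564992/1068929 ≈ -6.6963e+12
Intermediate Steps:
Y(k, b) = b**2 (Y(k, b) = b*b = b**2)
-4106299/Y(F(-21, Z(3, 5)), 1/1277) + (-1139044 - 1*(-2373111))/1068929 = -4106299/((1/1277)**2) + (-1139044 - 1*(-2373111))/1068929 = -4106299/((1/1277)**2) + (-1139044 + 2373111)*(1/1068929) = -4106299/1/1630729 + 1234067*(1/1068929) = -4106299*1630729 + 1234067/1068929 = -6696260861971 + 1234067/1068929 = -7157827426924564992/1068929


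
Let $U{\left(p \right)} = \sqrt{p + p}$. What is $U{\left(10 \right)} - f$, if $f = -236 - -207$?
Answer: $29 + 2 \sqrt{5} \approx 33.472$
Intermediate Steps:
$U{\left(p \right)} = \sqrt{2} \sqrt{p}$ ($U{\left(p \right)} = \sqrt{2 p} = \sqrt{2} \sqrt{p}$)
$f = -29$ ($f = -236 + 207 = -29$)
$U{\left(10 \right)} - f = \sqrt{2} \sqrt{10} - -29 = 2 \sqrt{5} + 29 = 29 + 2 \sqrt{5}$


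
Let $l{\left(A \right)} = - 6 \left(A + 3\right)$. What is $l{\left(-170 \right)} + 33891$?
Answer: $34893$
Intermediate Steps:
$l{\left(A \right)} = -18 - 6 A$ ($l{\left(A \right)} = - 6 \left(3 + A\right) = -18 - 6 A$)
$l{\left(-170 \right)} + 33891 = \left(-18 - -1020\right) + 33891 = \left(-18 + 1020\right) + 33891 = 1002 + 33891 = 34893$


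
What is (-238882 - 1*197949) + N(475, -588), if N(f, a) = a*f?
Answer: -716131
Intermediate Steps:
(-238882 - 1*197949) + N(475, -588) = (-238882 - 1*197949) - 588*475 = (-238882 - 197949) - 279300 = -436831 - 279300 = -716131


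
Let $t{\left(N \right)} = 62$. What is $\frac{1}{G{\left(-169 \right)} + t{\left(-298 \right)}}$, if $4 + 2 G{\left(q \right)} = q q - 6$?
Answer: $\frac{2}{28675} \approx 6.9747 \cdot 10^{-5}$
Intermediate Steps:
$G{\left(q \right)} = -5 + \frac{q^{2}}{2}$ ($G{\left(q \right)} = -2 + \frac{q q - 6}{2} = -2 + \frac{q^{2} - 6}{2} = -2 + \frac{-6 + q^{2}}{2} = -2 + \left(-3 + \frac{q^{2}}{2}\right) = -5 + \frac{q^{2}}{2}$)
$\frac{1}{G{\left(-169 \right)} + t{\left(-298 \right)}} = \frac{1}{\left(-5 + \frac{\left(-169\right)^{2}}{2}\right) + 62} = \frac{1}{\left(-5 + \frac{1}{2} \cdot 28561\right) + 62} = \frac{1}{\left(-5 + \frac{28561}{2}\right) + 62} = \frac{1}{\frac{28551}{2} + 62} = \frac{1}{\frac{28675}{2}} = \frac{2}{28675}$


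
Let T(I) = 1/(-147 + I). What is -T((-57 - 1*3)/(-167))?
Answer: 167/24489 ≈ 0.0068194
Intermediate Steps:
-T((-57 - 1*3)/(-167)) = -1/(-147 + (-57 - 1*3)/(-167)) = -1/(-147 + (-57 - 3)*(-1/167)) = -1/(-147 - 60*(-1/167)) = -1/(-147 + 60/167) = -1/(-24489/167) = -1*(-167/24489) = 167/24489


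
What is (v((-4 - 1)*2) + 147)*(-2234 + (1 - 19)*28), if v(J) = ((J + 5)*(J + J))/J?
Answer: -375106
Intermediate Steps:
v(J) = 10 + 2*J (v(J) = ((5 + J)*(2*J))/J = (2*J*(5 + J))/J = 10 + 2*J)
(v((-4 - 1)*2) + 147)*(-2234 + (1 - 19)*28) = ((10 + 2*((-4 - 1)*2)) + 147)*(-2234 + (1 - 19)*28) = ((10 + 2*(-5*2)) + 147)*(-2234 - 18*28) = ((10 + 2*(-10)) + 147)*(-2234 - 504) = ((10 - 20) + 147)*(-2738) = (-10 + 147)*(-2738) = 137*(-2738) = -375106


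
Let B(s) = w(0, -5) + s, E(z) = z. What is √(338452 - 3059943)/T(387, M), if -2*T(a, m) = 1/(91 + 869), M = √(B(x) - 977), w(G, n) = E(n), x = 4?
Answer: -1920*I*√2721491 ≈ -3.1674e+6*I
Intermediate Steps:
w(G, n) = n
B(s) = -5 + s
M = I*√978 (M = √((-5 + 4) - 977) = √(-1 - 977) = √(-978) = I*√978 ≈ 31.273*I)
T(a, m) = -1/1920 (T(a, m) = -1/(2*(91 + 869)) = -½/960 = -½*1/960 = -1/1920)
√(338452 - 3059943)/T(387, M) = √(338452 - 3059943)/(-1/1920) = √(-2721491)*(-1920) = (I*√2721491)*(-1920) = -1920*I*√2721491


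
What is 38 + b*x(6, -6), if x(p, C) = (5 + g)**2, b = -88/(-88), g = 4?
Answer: 119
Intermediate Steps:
b = 1 (b = -88*(-1/88) = 1)
x(p, C) = 81 (x(p, C) = (5 + 4)**2 = 9**2 = 81)
38 + b*x(6, -6) = 38 + 1*81 = 38 + 81 = 119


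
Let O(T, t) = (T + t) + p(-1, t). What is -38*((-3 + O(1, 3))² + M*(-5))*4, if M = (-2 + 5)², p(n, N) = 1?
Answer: 6232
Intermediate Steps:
O(T, t) = 1 + T + t (O(T, t) = (T + t) + 1 = 1 + T + t)
M = 9 (M = 3² = 9)
-38*((-3 + O(1, 3))² + M*(-5))*4 = -38*((-3 + (1 + 1 + 3))² + 9*(-5))*4 = -38*((-3 + 5)² - 45)*4 = -38*(2² - 45)*4 = -38*(4 - 45)*4 = -38*(-41)*4 = 1558*4 = 6232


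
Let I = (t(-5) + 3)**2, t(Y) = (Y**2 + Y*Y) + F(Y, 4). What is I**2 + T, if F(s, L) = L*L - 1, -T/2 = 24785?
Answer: 21331806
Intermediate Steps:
T = -49570 (T = -2*24785 = -49570)
F(s, L) = -1 + L**2 (F(s, L) = L**2 - 1 = -1 + L**2)
t(Y) = 15 + 2*Y**2 (t(Y) = (Y**2 + Y*Y) + (-1 + 4**2) = (Y**2 + Y**2) + (-1 + 16) = 2*Y**2 + 15 = 15 + 2*Y**2)
I = 4624 (I = ((15 + 2*(-5)**2) + 3)**2 = ((15 + 2*25) + 3)**2 = ((15 + 50) + 3)**2 = (65 + 3)**2 = 68**2 = 4624)
I**2 + T = 4624**2 - 49570 = 21381376 - 49570 = 21331806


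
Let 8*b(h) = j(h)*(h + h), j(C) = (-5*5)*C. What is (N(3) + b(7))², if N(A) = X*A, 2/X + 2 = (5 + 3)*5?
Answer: 541167169/5776 ≈ 93692.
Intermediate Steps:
X = 1/19 (X = 2/(-2 + (5 + 3)*5) = 2/(-2 + 8*5) = 2/(-2 + 40) = 2/38 = 2*(1/38) = 1/19 ≈ 0.052632)
j(C) = -25*C
N(A) = A/19
b(h) = -25*h²/4 (b(h) = ((-25*h)*(h + h))/8 = ((-25*h)*(2*h))/8 = (-50*h²)/8 = -25*h²/4)
(N(3) + b(7))² = ((1/19)*3 - 25/4*7²)² = (3/19 - 25/4*49)² = (3/19 - 1225/4)² = (-23263/76)² = 541167169/5776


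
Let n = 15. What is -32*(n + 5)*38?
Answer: -24320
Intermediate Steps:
-32*(n + 5)*38 = -32*(15 + 5)*38 = -32*20*38 = -640*38 = -24320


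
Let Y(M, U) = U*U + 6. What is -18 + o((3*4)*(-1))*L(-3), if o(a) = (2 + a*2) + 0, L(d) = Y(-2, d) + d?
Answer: -282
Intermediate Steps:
Y(M, U) = 6 + U² (Y(M, U) = U² + 6 = 6 + U²)
L(d) = 6 + d + d² (L(d) = (6 + d²) + d = 6 + d + d²)
o(a) = 2 + 2*a (o(a) = (2 + 2*a) + 0 = 2 + 2*a)
-18 + o((3*4)*(-1))*L(-3) = -18 + (2 + 2*((3*4)*(-1)))*(6 - 3 + (-3)²) = -18 + (2 + 2*(12*(-1)))*(6 - 3 + 9) = -18 + (2 + 2*(-12))*12 = -18 + (2 - 24)*12 = -18 - 22*12 = -18 - 264 = -282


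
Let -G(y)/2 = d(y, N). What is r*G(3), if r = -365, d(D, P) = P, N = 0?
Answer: 0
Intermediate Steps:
G(y) = 0 (G(y) = -2*0 = 0)
r*G(3) = -365*0 = 0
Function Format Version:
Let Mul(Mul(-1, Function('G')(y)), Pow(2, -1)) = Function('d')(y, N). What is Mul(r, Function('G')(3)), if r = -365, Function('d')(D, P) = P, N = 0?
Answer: 0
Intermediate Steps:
Function('G')(y) = 0 (Function('G')(y) = Mul(-2, 0) = 0)
Mul(r, Function('G')(3)) = Mul(-365, 0) = 0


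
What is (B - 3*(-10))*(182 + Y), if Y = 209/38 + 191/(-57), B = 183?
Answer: 1490503/38 ≈ 39224.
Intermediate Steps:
Y = 245/114 (Y = 209*(1/38) + 191*(-1/57) = 11/2 - 191/57 = 245/114 ≈ 2.1491)
(B - 3*(-10))*(182 + Y) = (183 - 3*(-10))*(182 + 245/114) = (183 + 30)*(20993/114) = 213*(20993/114) = 1490503/38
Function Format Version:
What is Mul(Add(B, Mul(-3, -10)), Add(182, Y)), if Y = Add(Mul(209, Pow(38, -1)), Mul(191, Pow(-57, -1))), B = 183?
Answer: Rational(1490503, 38) ≈ 39224.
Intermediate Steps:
Y = Rational(245, 114) (Y = Add(Mul(209, Rational(1, 38)), Mul(191, Rational(-1, 57))) = Add(Rational(11, 2), Rational(-191, 57)) = Rational(245, 114) ≈ 2.1491)
Mul(Add(B, Mul(-3, -10)), Add(182, Y)) = Mul(Add(183, Mul(-3, -10)), Add(182, Rational(245, 114))) = Mul(Add(183, 30), Rational(20993, 114)) = Mul(213, Rational(20993, 114)) = Rational(1490503, 38)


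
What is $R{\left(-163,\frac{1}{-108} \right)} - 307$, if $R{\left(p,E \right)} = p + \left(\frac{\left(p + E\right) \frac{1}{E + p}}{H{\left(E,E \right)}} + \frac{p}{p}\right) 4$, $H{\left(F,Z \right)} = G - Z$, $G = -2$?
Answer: $- \frac{100622}{215} \approx -468.01$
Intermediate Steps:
$H{\left(F,Z \right)} = -2 - Z$
$R{\left(p,E \right)} = 4 + p + \frac{4}{-2 - E}$ ($R{\left(p,E \right)} = p + \left(\frac{\left(p + E\right) \frac{1}{E + p}}{-2 - E} + \frac{p}{p}\right) 4 = p + \left(\frac{\left(E + p\right) \frac{1}{E + p}}{-2 - E} + 1\right) 4 = p + \left(1 \frac{1}{-2 - E} + 1\right) 4 = p + \left(\frac{1}{-2 - E} + 1\right) 4 = p + \left(1 + \frac{1}{-2 - E}\right) 4 = p + \left(4 + \frac{4}{-2 - E}\right) = 4 + p + \frac{4}{-2 - E}$)
$R{\left(-163,\frac{1}{-108} \right)} - 307 = \frac{-4 + \left(2 + \frac{1}{-108}\right) \left(4 - 163\right)}{2 + \frac{1}{-108}} - 307 = \frac{-4 + \left(2 - \frac{1}{108}\right) \left(-159\right)}{2 - \frac{1}{108}} - 307 = \frac{-4 + \frac{215}{108} \left(-159\right)}{\frac{215}{108}} - 307 = \frac{108 \left(-4 - \frac{11395}{36}\right)}{215} - 307 = \frac{108}{215} \left(- \frac{11539}{36}\right) - 307 = - \frac{34617}{215} - 307 = - \frac{100622}{215}$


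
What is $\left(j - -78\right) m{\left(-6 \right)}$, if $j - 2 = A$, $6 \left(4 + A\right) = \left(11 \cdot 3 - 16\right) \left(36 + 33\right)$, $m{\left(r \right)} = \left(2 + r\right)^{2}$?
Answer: $4344$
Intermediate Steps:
$A = \frac{383}{2}$ ($A = -4 + \frac{\left(11 \cdot 3 - 16\right) \left(36 + 33\right)}{6} = -4 + \frac{\left(33 - 16\right) 69}{6} = -4 + \frac{17 \cdot 69}{6} = -4 + \frac{1}{6} \cdot 1173 = -4 + \frac{391}{2} = \frac{383}{2} \approx 191.5$)
$j = \frac{387}{2}$ ($j = 2 + \frac{383}{2} = \frac{387}{2} \approx 193.5$)
$\left(j - -78\right) m{\left(-6 \right)} = \left(\frac{387}{2} - -78\right) \left(2 - 6\right)^{2} = \left(\frac{387}{2} + 78\right) \left(-4\right)^{2} = \frac{543}{2} \cdot 16 = 4344$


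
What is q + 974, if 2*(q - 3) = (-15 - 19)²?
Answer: 1555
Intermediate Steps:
q = 581 (q = 3 + (-15 - 19)²/2 = 3 + (½)*(-34)² = 3 + (½)*1156 = 3 + 578 = 581)
q + 974 = 581 + 974 = 1555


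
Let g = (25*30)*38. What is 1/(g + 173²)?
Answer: 1/58429 ≈ 1.7115e-5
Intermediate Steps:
g = 28500 (g = 750*38 = 28500)
1/(g + 173²) = 1/(28500 + 173²) = 1/(28500 + 29929) = 1/58429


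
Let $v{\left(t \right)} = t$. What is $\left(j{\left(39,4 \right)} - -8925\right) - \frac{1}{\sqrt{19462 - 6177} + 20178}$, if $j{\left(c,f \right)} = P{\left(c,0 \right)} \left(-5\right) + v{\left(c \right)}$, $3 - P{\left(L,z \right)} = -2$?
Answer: $\frac{3639410128483}{407138399} + \frac{\sqrt{13285}}{407138399} \approx 8939.0$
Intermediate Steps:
$P{\left(L,z \right)} = 5$ ($P{\left(L,z \right)} = 3 - -2 = 3 + 2 = 5$)
$j{\left(c,f \right)} = -25 + c$ ($j{\left(c,f \right)} = 5 \left(-5\right) + c = -25 + c$)
$\left(j{\left(39,4 \right)} - -8925\right) - \frac{1}{\sqrt{19462 - 6177} + 20178} = \left(\left(-25 + 39\right) - -8925\right) - \frac{1}{\sqrt{19462 - 6177} + 20178} = \left(14 + 8925\right) - \frac{1}{\sqrt{13285} + 20178} = 8939 - \frac{1}{20178 + \sqrt{13285}}$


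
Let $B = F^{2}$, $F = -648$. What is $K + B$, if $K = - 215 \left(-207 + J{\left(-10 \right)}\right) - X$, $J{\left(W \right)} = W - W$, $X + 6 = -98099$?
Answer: $562514$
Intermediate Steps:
$X = -98105$ ($X = -6 - 98099 = -98105$)
$J{\left(W \right)} = 0$
$B = 419904$ ($B = \left(-648\right)^{2} = 419904$)
$K = 142610$ ($K = - 215 \left(-207 + 0\right) - -98105 = \left(-215\right) \left(-207\right) + 98105 = 44505 + 98105 = 142610$)
$K + B = 142610 + 419904 = 562514$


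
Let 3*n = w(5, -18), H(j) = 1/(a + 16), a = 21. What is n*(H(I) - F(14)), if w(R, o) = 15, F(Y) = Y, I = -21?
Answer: -2585/37 ≈ -69.865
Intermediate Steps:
H(j) = 1/37 (H(j) = 1/(21 + 16) = 1/37)
n = 5 (n = (1/3)*15 = 5)
n*(H(I) - F(14)) = 5*(1/37 - 1*14) = 5*(1/37 - 14) = 5*(-517/37) = -2585/37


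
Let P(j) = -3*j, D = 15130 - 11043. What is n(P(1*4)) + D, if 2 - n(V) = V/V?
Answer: 4088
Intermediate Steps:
D = 4087
n(V) = 1 (n(V) = 2 - V/V = 2 - 1*1 = 2 - 1 = 1)
n(P(1*4)) + D = 1 + 4087 = 4088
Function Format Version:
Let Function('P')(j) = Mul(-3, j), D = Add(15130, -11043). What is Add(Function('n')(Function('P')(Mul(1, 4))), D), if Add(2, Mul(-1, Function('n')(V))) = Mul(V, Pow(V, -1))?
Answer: 4088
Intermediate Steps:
D = 4087
Function('n')(V) = 1 (Function('n')(V) = Add(2, Mul(-1, Mul(V, Pow(V, -1)))) = Add(2, Mul(-1, 1)) = Add(2, -1) = 1)
Add(Function('n')(Function('P')(Mul(1, 4))), D) = Add(1, 4087) = 4088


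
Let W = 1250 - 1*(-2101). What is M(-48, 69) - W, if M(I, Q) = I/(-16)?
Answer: -3348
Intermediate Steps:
M(I, Q) = -I/16 (M(I, Q) = I*(-1/16) = -I/16)
W = 3351 (W = 1250 + 2101 = 3351)
M(-48, 69) - W = -1/16*(-48) - 1*3351 = 3 - 3351 = -3348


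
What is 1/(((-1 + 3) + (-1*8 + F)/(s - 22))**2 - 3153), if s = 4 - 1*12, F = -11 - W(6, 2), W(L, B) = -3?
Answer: -225/707981 ≈ -0.00031780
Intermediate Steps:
F = -8 (F = -11 - 1*(-3) = -11 + 3 = -8)
s = -8 (s = 4 - 12 = -8)
1/(((-1 + 3) + (-1*8 + F)/(s - 22))**2 - 3153) = 1/(((-1 + 3) + (-1*8 - 8)/(-8 - 22))**2 - 3153) = 1/((2 + (-8 - 8)/(-30))**2 - 3153) = 1/((2 - 16*(-1/30))**2 - 3153) = 1/((2 + 8/15)**2 - 3153) = 1/((38/15)**2 - 3153) = 1/(1444/225 - 3153) = 1/(-707981/225) = -225/707981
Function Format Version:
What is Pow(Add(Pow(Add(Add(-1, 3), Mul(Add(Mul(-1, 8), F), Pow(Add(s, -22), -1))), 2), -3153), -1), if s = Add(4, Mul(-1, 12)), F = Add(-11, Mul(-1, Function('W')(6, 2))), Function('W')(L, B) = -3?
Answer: Rational(-225, 707981) ≈ -0.00031780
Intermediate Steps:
F = -8 (F = Add(-11, Mul(-1, -3)) = Add(-11, 3) = -8)
s = -8 (s = Add(4, -12) = -8)
Pow(Add(Pow(Add(Add(-1, 3), Mul(Add(Mul(-1, 8), F), Pow(Add(s, -22), -1))), 2), -3153), -1) = Pow(Add(Pow(Add(Add(-1, 3), Mul(Add(Mul(-1, 8), -8), Pow(Add(-8, -22), -1))), 2), -3153), -1) = Pow(Add(Pow(Add(2, Mul(Add(-8, -8), Pow(-30, -1))), 2), -3153), -1) = Pow(Add(Pow(Add(2, Mul(-16, Rational(-1, 30))), 2), -3153), -1) = Pow(Add(Pow(Add(2, Rational(8, 15)), 2), -3153), -1) = Pow(Add(Pow(Rational(38, 15), 2), -3153), -1) = Pow(Add(Rational(1444, 225), -3153), -1) = Pow(Rational(-707981, 225), -1) = Rational(-225, 707981)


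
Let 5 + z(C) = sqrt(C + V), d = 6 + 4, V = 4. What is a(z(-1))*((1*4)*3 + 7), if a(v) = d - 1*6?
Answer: 76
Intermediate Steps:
d = 10
z(C) = -5 + sqrt(4 + C) (z(C) = -5 + sqrt(C + 4) = -5 + sqrt(4 + C))
a(v) = 4 (a(v) = 10 - 1*6 = 10 - 6 = 4)
a(z(-1))*((1*4)*3 + 7) = 4*((1*4)*3 + 7) = 4*(4*3 + 7) = 4*(12 + 7) = 4*19 = 76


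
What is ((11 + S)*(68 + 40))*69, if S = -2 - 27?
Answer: -134136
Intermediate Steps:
S = -29
((11 + S)*(68 + 40))*69 = ((11 - 29)*(68 + 40))*69 = -18*108*69 = -1944*69 = -134136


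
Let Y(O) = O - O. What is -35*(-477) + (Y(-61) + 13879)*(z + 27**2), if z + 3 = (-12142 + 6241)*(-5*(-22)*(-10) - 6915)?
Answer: 656438424534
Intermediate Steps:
Y(O) = 0
z = 47296512 (z = -3 + (-12142 + 6241)*(-5*(-22)*(-10) - 6915) = -3 - 5901*(110*(-10) - 6915) = -3 - 5901*(-1100 - 6915) = -3 - 5901*(-8015) = -3 + 47296515 = 47296512)
-35*(-477) + (Y(-61) + 13879)*(z + 27**2) = -35*(-477) + (0 + 13879)*(47296512 + 27**2) = 16695 + 13879*(47296512 + 729) = 16695 + 13879*47297241 = 16695 + 656438407839 = 656438424534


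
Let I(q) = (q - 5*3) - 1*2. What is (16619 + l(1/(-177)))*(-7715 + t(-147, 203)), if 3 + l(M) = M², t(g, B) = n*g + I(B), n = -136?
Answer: 6487772493895/31329 ≈ 2.0709e+8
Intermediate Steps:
I(q) = -17 + q (I(q) = (q - 15) - 2 = (-15 + q) - 2 = -17 + q)
t(g, B) = -17 + B - 136*g (t(g, B) = -136*g + (-17 + B) = -17 + B - 136*g)
l(M) = -3 + M²
(16619 + l(1/(-177)))*(-7715 + t(-147, 203)) = (16619 + (-3 + (1/(-177))²))*(-7715 + (-17 + 203 - 136*(-147))) = (16619 + (-3 + (-1/177)²))*(-7715 + (-17 + 203 + 19992)) = (16619 + (-3 + 1/31329))*(-7715 + 20178) = (16619 - 93986/31329)*12463 = (520562665/31329)*12463 = 6487772493895/31329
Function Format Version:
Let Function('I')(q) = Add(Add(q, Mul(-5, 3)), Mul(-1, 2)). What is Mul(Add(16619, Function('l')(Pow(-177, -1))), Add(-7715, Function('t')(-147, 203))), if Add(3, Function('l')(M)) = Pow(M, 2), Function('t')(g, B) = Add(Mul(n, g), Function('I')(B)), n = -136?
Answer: Rational(6487772493895, 31329) ≈ 2.0709e+8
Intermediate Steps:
Function('I')(q) = Add(-17, q) (Function('I')(q) = Add(Add(q, -15), -2) = Add(Add(-15, q), -2) = Add(-17, q))
Function('t')(g, B) = Add(-17, B, Mul(-136, g)) (Function('t')(g, B) = Add(Mul(-136, g), Add(-17, B)) = Add(-17, B, Mul(-136, g)))
Function('l')(M) = Add(-3, Pow(M, 2))
Mul(Add(16619, Function('l')(Pow(-177, -1))), Add(-7715, Function('t')(-147, 203))) = Mul(Add(16619, Add(-3, Pow(Pow(-177, -1), 2))), Add(-7715, Add(-17, 203, Mul(-136, -147)))) = Mul(Add(16619, Add(-3, Pow(Rational(-1, 177), 2))), Add(-7715, Add(-17, 203, 19992))) = Mul(Add(16619, Add(-3, Rational(1, 31329))), Add(-7715, 20178)) = Mul(Add(16619, Rational(-93986, 31329)), 12463) = Mul(Rational(520562665, 31329), 12463) = Rational(6487772493895, 31329)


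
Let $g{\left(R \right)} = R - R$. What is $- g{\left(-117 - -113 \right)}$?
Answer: $0$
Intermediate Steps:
$g{\left(R \right)} = 0$
$- g{\left(-117 - -113 \right)} = \left(-1\right) 0 = 0$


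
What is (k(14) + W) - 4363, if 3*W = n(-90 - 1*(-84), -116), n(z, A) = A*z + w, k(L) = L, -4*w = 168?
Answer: -4131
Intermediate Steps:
w = -42 (w = -¼*168 = -42)
n(z, A) = -42 + A*z (n(z, A) = A*z - 42 = -42 + A*z)
W = 218 (W = (-42 - 116*(-90 - 1*(-84)))/3 = (-42 - 116*(-90 + 84))/3 = (-42 - 116*(-6))/3 = (-42 + 696)/3 = (⅓)*654 = 218)
(k(14) + W) - 4363 = (14 + 218) - 4363 = 232 - 4363 = -4131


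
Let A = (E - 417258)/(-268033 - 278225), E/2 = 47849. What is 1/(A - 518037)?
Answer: -273129/141490766993 ≈ -1.9304e-6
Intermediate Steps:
E = 95698 (E = 2*47849 = 95698)
A = 160780/273129 (A = (95698 - 417258)/(-268033 - 278225) = -321560/(-546258) = -321560*(-1/546258) = 160780/273129 ≈ 0.58866)
1/(A - 518037) = 1/(160780/273129 - 518037) = 1/(-141490766993/273129) = -273129/141490766993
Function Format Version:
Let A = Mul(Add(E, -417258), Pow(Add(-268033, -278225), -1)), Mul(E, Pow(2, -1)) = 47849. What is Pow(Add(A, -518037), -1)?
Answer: Rational(-273129, 141490766993) ≈ -1.9304e-6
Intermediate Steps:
E = 95698 (E = Mul(2, 47849) = 95698)
A = Rational(160780, 273129) (A = Mul(Add(95698, -417258), Pow(Add(-268033, -278225), -1)) = Mul(-321560, Pow(-546258, -1)) = Mul(-321560, Rational(-1, 546258)) = Rational(160780, 273129) ≈ 0.58866)
Pow(Add(A, -518037), -1) = Pow(Add(Rational(160780, 273129), -518037), -1) = Pow(Rational(-141490766993, 273129), -1) = Rational(-273129, 141490766993)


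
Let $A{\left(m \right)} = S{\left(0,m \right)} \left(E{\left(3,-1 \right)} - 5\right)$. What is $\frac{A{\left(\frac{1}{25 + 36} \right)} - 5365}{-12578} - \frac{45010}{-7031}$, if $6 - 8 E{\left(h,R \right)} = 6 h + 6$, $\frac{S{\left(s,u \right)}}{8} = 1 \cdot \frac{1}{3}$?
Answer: $\frac{1811979083}{265307754} \approx 6.8297$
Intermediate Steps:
$S{\left(s,u \right)} = \frac{8}{3}$ ($S{\left(s,u \right)} = 8 \cdot 1 \cdot \frac{1}{3} = 8 \cdot \frac{1}{3} = \frac{8}{3}$)
$E{\left(h,R \right)} = - \frac{3 h}{4}$ ($E{\left(h,R \right)} = \frac{3}{4} - \frac{6 h + 6}{8} = \frac{3}{4} - \frac{6 + 6 h}{8} = \frac{3}{4} - \left(\frac{3}{4} + \frac{3 h}{4}\right) = - \frac{3 h}{4}$)
$A{\left(m \right)} = - \frac{58}{3}$ ($A{\left(m \right)} = \frac{8 \left(\left(- \frac{3}{4}\right) 3 - 5\right)}{3} = \frac{8 \left(- \frac{9}{4} - 5\right)}{3} = \frac{8}{3} \left(- \frac{29}{4}\right) = - \frac{58}{3}$)
$\frac{A{\left(\frac{1}{25 + 36} \right)} - 5365}{-12578} - \frac{45010}{-7031} = \frac{- \frac{58}{3} - 5365}{-12578} - \frac{45010}{-7031} = \left(- \frac{16153}{3}\right) \left(- \frac{1}{12578}\right) - - \frac{45010}{7031} = \frac{16153}{37734} + \frac{45010}{7031} = \frac{1811979083}{265307754}$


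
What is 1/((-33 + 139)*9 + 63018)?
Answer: 1/63972 ≈ 1.5632e-5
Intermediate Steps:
1/((-33 + 139)*9 + 63018) = 1/(106*9 + 63018) = 1/(954 + 63018) = 1/63972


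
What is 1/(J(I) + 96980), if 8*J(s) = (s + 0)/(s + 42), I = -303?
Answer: 696/67498181 ≈ 1.0311e-5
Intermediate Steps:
J(s) = s/(8*(42 + s)) (J(s) = ((s + 0)/(s + 42))/8 = (s/(42 + s))/8 = s/(8*(42 + s)))
1/(J(I) + 96980) = 1/((1/8)*(-303)/(42 - 303) + 96980) = 1/((1/8)*(-303)/(-261) + 96980) = 1/((1/8)*(-303)*(-1/261) + 96980) = 1/(101/696 + 96980) = 1/(67498181/696) = 696/67498181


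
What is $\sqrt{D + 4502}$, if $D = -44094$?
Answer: $14 i \sqrt{202} \approx 198.98 i$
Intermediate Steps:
$\sqrt{D + 4502} = \sqrt{-44094 + 4502} = \sqrt{-39592} = 14 i \sqrt{202}$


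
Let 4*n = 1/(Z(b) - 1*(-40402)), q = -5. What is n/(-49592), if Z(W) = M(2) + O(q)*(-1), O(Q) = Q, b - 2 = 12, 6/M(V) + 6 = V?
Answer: -1/8015158224 ≈ -1.2476e-10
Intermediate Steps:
M(V) = 6/(-6 + V)
b = 14 (b = 2 + 12 = 14)
Z(W) = 7/2 (Z(W) = 6/(-6 + 2) - 5*(-1) = 6/(-4) + 5 = 6*(-1/4) + 5 = -3/2 + 5 = 7/2)
n = 1/161622 (n = 1/(4*(7/2 - 1*(-40402))) = 1/(4*(7/2 + 40402)) = 1/(4*(80811/2)) = (1/4)*(2/80811) = 1/161622 ≈ 6.1873e-6)
n/(-49592) = (1/161622)/(-49592) = (1/161622)*(-1/49592) = -1/8015158224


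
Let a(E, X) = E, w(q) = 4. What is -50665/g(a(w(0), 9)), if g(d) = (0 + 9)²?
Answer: -50665/81 ≈ -625.49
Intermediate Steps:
g(d) = 81 (g(d) = 9² = 81)
-50665/g(a(w(0), 9)) = -50665/81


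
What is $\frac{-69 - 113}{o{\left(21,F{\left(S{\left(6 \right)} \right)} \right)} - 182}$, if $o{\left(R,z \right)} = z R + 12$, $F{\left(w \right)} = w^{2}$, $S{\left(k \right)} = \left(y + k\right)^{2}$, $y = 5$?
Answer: $- \frac{182}{307291} \approx -0.00059227$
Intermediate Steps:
$S{\left(k \right)} = \left(5 + k\right)^{2}$
$o{\left(R,z \right)} = 12 + R z$ ($o{\left(R,z \right)} = R z + 12 = 12 + R z$)
$\frac{-69 - 113}{o{\left(21,F{\left(S{\left(6 \right)} \right)} \right)} - 182} = \frac{-69 - 113}{\left(12 + 21 \left(\left(5 + 6\right)^{2}\right)^{2}\right) - 182} = - \frac{182}{\left(12 + 21 \left(11^{2}\right)^{2}\right) - 182} = - \frac{182}{\left(12 + 21 \cdot 121^{2}\right) - 182} = - \frac{182}{\left(12 + 21 \cdot 14641\right) - 182} = - \frac{182}{\left(12 + 307461\right) - 182} = - \frac{182}{307473 - 182} = - \frac{182}{307291}$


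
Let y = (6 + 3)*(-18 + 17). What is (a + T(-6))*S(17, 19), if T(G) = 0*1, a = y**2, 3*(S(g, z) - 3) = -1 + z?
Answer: 729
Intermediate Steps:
S(g, z) = 8/3 + z/3 (S(g, z) = 3 + (-1 + z)/3 = 3 + (-1/3 + z/3) = 8/3 + z/3)
y = -9 (y = 9*(-1) = -9)
a = 81 (a = (-9)**2 = 81)
T(G) = 0
(a + T(-6))*S(17, 19) = (81 + 0)*(8/3 + (1/3)*19) = 81*(8/3 + 19/3) = 81*9 = 729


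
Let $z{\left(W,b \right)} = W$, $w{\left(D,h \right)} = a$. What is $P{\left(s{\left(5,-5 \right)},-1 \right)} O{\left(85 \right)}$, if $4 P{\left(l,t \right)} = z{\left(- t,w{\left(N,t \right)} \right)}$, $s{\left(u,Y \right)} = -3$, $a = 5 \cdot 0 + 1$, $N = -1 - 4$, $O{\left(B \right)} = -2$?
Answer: $- \frac{1}{2} \approx -0.5$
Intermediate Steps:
$N = -5$
$a = 1$ ($a = 0 + 1 = 1$)
$w{\left(D,h \right)} = 1$
$P{\left(l,t \right)} = - \frac{t}{4}$ ($P{\left(l,t \right)} = \frac{\left(-1\right) t}{4} = - \frac{t}{4}$)
$P{\left(s{\left(5,-5 \right)},-1 \right)} O{\left(85 \right)} = \left(- \frac{1}{4}\right) \left(-1\right) \left(-2\right) = \frac{1}{4} \left(-2\right) = - \frac{1}{2}$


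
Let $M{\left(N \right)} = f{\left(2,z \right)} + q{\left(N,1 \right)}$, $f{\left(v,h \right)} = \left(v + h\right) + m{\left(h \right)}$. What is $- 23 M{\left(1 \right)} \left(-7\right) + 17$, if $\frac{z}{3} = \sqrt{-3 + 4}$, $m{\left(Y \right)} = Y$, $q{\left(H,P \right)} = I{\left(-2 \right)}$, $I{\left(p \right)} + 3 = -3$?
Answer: $339$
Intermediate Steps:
$I{\left(p \right)} = -6$ ($I{\left(p \right)} = -3 - 3 = -6$)
$q{\left(H,P \right)} = -6$
$z = 3$ ($z = 3 \sqrt{-3 + 4} = 3 \sqrt{1} = 3 \cdot 1 = 3$)
$f{\left(v,h \right)} = v + 2 h$ ($f{\left(v,h \right)} = \left(v + h\right) + h = \left(h + v\right) + h = v + 2 h$)
$M{\left(N \right)} = 2$ ($M{\left(N \right)} = \left(2 + 2 \cdot 3\right) - 6 = \left(2 + 6\right) - 6 = 8 - 6 = 2$)
$- 23 M{\left(1 \right)} \left(-7\right) + 17 = - 23 \cdot 2 \left(-7\right) + 17 = \left(-23\right) \left(-14\right) + 17 = 322 + 17 = 339$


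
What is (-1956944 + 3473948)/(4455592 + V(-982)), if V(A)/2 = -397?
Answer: 758502/2227399 ≈ 0.34053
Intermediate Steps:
V(A) = -794 (V(A) = 2*(-397) = -794)
(-1956944 + 3473948)/(4455592 + V(-982)) = (-1956944 + 3473948)/(4455592 - 794) = 1517004/4454798 = 1517004*(1/4454798) = 758502/2227399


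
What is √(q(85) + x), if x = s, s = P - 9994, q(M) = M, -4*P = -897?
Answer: I*√38739/2 ≈ 98.411*I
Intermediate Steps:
P = 897/4 (P = -¼*(-897) = 897/4 ≈ 224.25)
s = -39079/4 (s = 897/4 - 9994 = -39079/4 ≈ -9769.8)
x = -39079/4 ≈ -9769.8
√(q(85) + x) = √(85 - 39079/4) = √(-38739/4) = I*√38739/2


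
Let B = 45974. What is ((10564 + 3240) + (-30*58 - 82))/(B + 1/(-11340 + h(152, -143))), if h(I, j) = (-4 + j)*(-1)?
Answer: 134114526/514586981 ≈ 0.26063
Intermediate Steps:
h(I, j) = 4 - j
((10564 + 3240) + (-30*58 - 82))/(B + 1/(-11340 + h(152, -143))) = ((10564 + 3240) + (-30*58 - 82))/(45974 + 1/(-11340 + (4 - 1*(-143)))) = (13804 + (-1740 - 82))/(45974 + 1/(-11340 + (4 + 143))) = (13804 - 1822)/(45974 + 1/(-11340 + 147)) = 11982/(45974 + 1/(-11193)) = 11982/(45974 - 1/11193) = 11982/(514586981/11193) = 11982*(11193/514586981) = 134114526/514586981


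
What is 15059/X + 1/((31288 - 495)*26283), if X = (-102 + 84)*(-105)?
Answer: 580368423791/72839917710 ≈ 7.9677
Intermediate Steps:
X = 1890 (X = -18*(-105) = 1890)
15059/X + 1/((31288 - 495)*26283) = 15059/1890 + 1/((31288 - 495)*26283) = 15059*(1/1890) + (1/26283)/30793 = 15059/1890 + (1/30793)*(1/26283) = 15059/1890 + 1/809332419 = 580368423791/72839917710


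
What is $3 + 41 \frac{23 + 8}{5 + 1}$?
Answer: $\frac{1289}{6} \approx 214.83$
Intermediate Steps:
$3 + 41 \frac{23 + 8}{5 + 1} = 3 + 41 \cdot \frac{31}{6} = 3 + \frac{1271}{6} = \frac{1289}{6}$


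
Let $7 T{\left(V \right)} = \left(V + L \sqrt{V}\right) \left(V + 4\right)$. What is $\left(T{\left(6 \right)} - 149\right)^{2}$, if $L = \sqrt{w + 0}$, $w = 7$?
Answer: $\frac{970489}{49} - \frac{19660 \sqrt{42}}{49} \approx 17206.0$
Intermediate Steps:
$L = \sqrt{7}$ ($L = \sqrt{7 + 0} = \sqrt{7} \approx 2.6458$)
$T{\left(V \right)} = \frac{\left(4 + V\right) \left(V + \sqrt{7} \sqrt{V}\right)}{7}$ ($T{\left(V \right)} = \frac{\left(V + \sqrt{7} \sqrt{V}\right) \left(V + 4\right)}{7} = \frac{\left(V + \sqrt{7} \sqrt{V}\right) \left(4 + V\right)}{7} = \frac{\left(4 + V\right) \left(V + \sqrt{7} \sqrt{V}\right)}{7}$)
$\left(T{\left(6 \right)} - 149\right)^{2} = \left(\left(\frac{6^{2}}{7} + \frac{4}{7} \cdot 6 + \frac{\sqrt{7} \cdot 6^{\frac{3}{2}}}{7} + \frac{4 \sqrt{7} \sqrt{6}}{7}\right) - 149\right)^{2} = \left(\left(\frac{1}{7} \cdot 36 + \frac{24}{7} + \frac{\sqrt{7} \cdot 6 \sqrt{6}}{7} + \frac{4 \sqrt{42}}{7}\right) - 149\right)^{2} = \left(\left(\frac{36}{7} + \frac{24}{7} + \frac{6 \sqrt{42}}{7} + \frac{4 \sqrt{42}}{7}\right) - 149\right)^{2} = \left(\left(\frac{60}{7} + \frac{10 \sqrt{42}}{7}\right) - 149\right)^{2} = \left(- \frac{983}{7} + \frac{10 \sqrt{42}}{7}\right)^{2}$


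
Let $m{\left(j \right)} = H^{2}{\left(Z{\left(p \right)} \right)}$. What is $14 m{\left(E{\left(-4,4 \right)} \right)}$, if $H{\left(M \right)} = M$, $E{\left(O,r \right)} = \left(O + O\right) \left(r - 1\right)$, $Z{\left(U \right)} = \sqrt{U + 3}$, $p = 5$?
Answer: $112$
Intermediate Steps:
$Z{\left(U \right)} = \sqrt{3 + U}$
$E{\left(O,r \right)} = 2 O \left(-1 + r\right)$
$m{\left(j \right)} = 8$ ($m{\left(j \right)} = \left(\sqrt{3 + 5}\right)^{2} = \left(\sqrt{8}\right)^{2} = \left(2 \sqrt{2}\right)^{2} = 8$)
$14 m{\left(E{\left(-4,4 \right)} \right)} = 14 \cdot 8 = 112$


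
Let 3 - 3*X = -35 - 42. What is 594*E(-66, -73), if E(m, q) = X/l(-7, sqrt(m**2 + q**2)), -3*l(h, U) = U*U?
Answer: -9504/1937 ≈ -4.9066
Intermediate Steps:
l(h, U) = -U**2/3 (l(h, U) = -U*U/3 = -U**2/3)
X = 80/3 (X = 1 - (-35 - 42)/3 = 1 - 1/3*(-77) = 1 + 77/3 = 80/3 ≈ 26.667)
E(m, q) = 80/(3*(-m**2/3 - q**2/3)) (E(m, q) = 80/(3*((-(m**2/3 + q**2/3)))) = 80/(3*((-(m**2 + q**2)/3))) = 80/(3*(-m**2/3 - q**2/3)))
594*E(-66, -73) = 594*(80/(-1*(-66)**2 - 1*(-73)**2)) = 594*(80/(-1*4356 - 1*5329)) = 594*(80/(-4356 - 5329)) = 594*(80/(-9685)) = 594*(80*(-1/9685)) = 594*(-16/1937) = -9504/1937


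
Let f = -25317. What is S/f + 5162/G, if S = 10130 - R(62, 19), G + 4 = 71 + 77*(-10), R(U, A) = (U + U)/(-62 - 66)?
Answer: -152064469/19639008 ≈ -7.7430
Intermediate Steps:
R(U, A) = -U/64 (R(U, A) = (2*U)/(-128) = (2*U)*(-1/128) = -U/64)
G = -703 (G = -4 + (71 + 77*(-10)) = -4 + (71 - 770) = -4 - 699 = -703)
S = 324191/32 (S = 10130 - (-1)*62/64 = 10130 - 1*(-31/32) = 10130 + 31/32 = 324191/32 ≈ 10131.)
S/f + 5162/G = (324191/32)/(-25317) + 5162/(-703) = (324191/32)*(-1/25317) + 5162*(-1/703) = -11179/27936 - 5162/703 = -152064469/19639008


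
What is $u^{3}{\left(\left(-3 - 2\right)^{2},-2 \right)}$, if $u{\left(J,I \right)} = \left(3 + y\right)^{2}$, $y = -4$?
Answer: $1$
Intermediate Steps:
$u{\left(J,I \right)} = 1$ ($u{\left(J,I \right)} = \left(3 - 4\right)^{2} = \left(-1\right)^{2} = 1$)
$u^{3}{\left(\left(-3 - 2\right)^{2},-2 \right)} = 1^{3} = 1$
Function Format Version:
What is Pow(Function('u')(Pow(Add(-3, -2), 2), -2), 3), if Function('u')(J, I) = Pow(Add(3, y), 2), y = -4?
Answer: 1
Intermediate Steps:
Function('u')(J, I) = 1 (Function('u')(J, I) = Pow(Add(3, -4), 2) = Pow(-1, 2) = 1)
Pow(Function('u')(Pow(Add(-3, -2), 2), -2), 3) = Pow(1, 3) = 1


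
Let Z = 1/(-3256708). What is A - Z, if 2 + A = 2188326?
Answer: 7126732277393/3256708 ≈ 2.1883e+6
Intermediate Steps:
A = 2188324 (A = -2 + 2188326 = 2188324)
Z = -1/3256708 ≈ -3.0706e-7
A - Z = 2188324 - 1*(-1/3256708) = 2188324 + 1/3256708 = 7126732277393/3256708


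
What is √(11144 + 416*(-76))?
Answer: 2*I*√5118 ≈ 143.08*I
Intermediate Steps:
√(11144 + 416*(-76)) = √(11144 - 31616) = √(-20472) = 2*I*√5118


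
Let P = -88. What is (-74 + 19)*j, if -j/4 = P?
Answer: -19360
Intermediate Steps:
j = 352 (j = -4*(-88) = 352)
(-74 + 19)*j = (-74 + 19)*352 = -55*352 = -19360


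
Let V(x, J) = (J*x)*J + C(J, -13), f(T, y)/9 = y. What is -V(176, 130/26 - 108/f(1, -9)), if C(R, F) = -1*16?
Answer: -63392/9 ≈ -7043.6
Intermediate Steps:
f(T, y) = 9*y
C(R, F) = -16
V(x, J) = -16 + x*J**2 (V(x, J) = (J*x)*J - 16 = x*J**2 - 16 = -16 + x*J**2)
-V(176, 130/26 - 108/f(1, -9)) = -(-16 + 176*(130/26 - 108/(9*(-9)))**2) = -(-16 + 176*(130*(1/26) - 108/(-81))**2) = -(-16 + 176*(5 - 108*(-1/81))**2) = -(-16 + 176*(5 + 4/3)**2) = -(-16 + 176*(19/3)**2) = -(-16 + 176*(361/9)) = -(-16 + 63536/9) = -1*63392/9 = -63392/9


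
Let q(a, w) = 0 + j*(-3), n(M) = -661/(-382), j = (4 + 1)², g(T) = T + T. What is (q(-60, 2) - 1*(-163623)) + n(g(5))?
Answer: 62475997/382 ≈ 1.6355e+5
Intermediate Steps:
g(T) = 2*T
j = 25 (j = 5² = 25)
n(M) = 661/382 (n(M) = -661*(-1/382) = 661/382)
q(a, w) = -75 (q(a, w) = 0 + 25*(-3) = 0 - 75 = -75)
(q(-60, 2) - 1*(-163623)) + n(g(5)) = (-75 - 1*(-163623)) + 661/382 = (-75 + 163623) + 661/382 = 163548 + 661/382 = 62475997/382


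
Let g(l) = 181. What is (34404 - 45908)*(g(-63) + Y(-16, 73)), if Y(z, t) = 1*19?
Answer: -2300800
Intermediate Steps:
Y(z, t) = 19
(34404 - 45908)*(g(-63) + Y(-16, 73)) = (34404 - 45908)*(181 + 19) = -11504*200 = -2300800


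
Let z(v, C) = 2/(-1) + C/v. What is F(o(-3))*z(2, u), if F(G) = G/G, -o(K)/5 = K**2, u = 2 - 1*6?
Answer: -4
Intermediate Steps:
u = -4 (u = 2 - 6 = -4)
z(v, C) = -2 + C/v (z(v, C) = 2*(-1) + C/v = -2 + C/v)
o(K) = -5*K**2
F(G) = 1
F(o(-3))*z(2, u) = 1*(-2 - 4/2) = 1*(-2 - 4*1/2) = 1*(-2 - 2) = 1*(-4) = -4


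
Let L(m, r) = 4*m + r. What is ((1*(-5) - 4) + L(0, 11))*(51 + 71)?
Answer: 244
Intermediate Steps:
L(m, r) = r + 4*m
((1*(-5) - 4) + L(0, 11))*(51 + 71) = ((1*(-5) - 4) + (11 + 4*0))*(51 + 71) = ((-5 - 4) + (11 + 0))*122 = (-9 + 11)*122 = 2*122 = 244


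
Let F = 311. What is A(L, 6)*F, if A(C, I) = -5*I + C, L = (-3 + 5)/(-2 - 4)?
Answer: -28301/3 ≈ -9433.7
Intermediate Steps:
L = -1/3 (L = 2/(-6) = 2*(-1/6) = -1/3 ≈ -0.33333)
A(C, I) = C - 5*I
A(L, 6)*F = (-1/3 - 5*6)*311 = (-1/3 - 30)*311 = -91/3*311 = -28301/3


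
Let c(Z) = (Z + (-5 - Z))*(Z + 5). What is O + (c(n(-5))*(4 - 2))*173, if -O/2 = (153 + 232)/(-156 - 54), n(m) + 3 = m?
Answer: 15581/3 ≈ 5193.7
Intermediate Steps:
n(m) = -3 + m
c(Z) = -25 - 5*Z (c(Z) = -5*(5 + Z) = -25 - 5*Z)
O = 11/3 (O = -2*(153 + 232)/(-156 - 54) = -770/(-210) = -770*(-1)/210 = -2*(-11/6) = 11/3 ≈ 3.6667)
O + (c(n(-5))*(4 - 2))*173 = 11/3 + ((-25 - 5*(-3 - 5))*(4 - 2))*173 = 11/3 + ((-25 - 5*(-8))*2)*173 = 11/3 + ((-25 + 40)*2)*173 = 11/3 + (15*2)*173 = 11/3 + 30*173 = 11/3 + 5190 = 15581/3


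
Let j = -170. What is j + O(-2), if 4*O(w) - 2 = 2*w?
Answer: -341/2 ≈ -170.50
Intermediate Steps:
O(w) = ½ + w/2 (O(w) = ½ + (2*w)/4 = ½ + w/2)
j + O(-2) = -170 + (½ + (½)*(-2)) = -170 + (½ - 1) = -170 - ½ = -341/2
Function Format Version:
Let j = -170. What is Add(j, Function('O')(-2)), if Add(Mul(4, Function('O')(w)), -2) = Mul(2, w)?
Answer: Rational(-341, 2) ≈ -170.50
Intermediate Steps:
Function('O')(w) = Add(Rational(1, 2), Mul(Rational(1, 2), w)) (Function('O')(w) = Add(Rational(1, 2), Mul(Rational(1, 4), Mul(2, w))) = Add(Rational(1, 2), Mul(Rational(1, 2), w)))
Add(j, Function('O')(-2)) = Add(-170, Add(Rational(1, 2), Mul(Rational(1, 2), -2))) = Add(-170, Add(Rational(1, 2), -1)) = Add(-170, Rational(-1, 2)) = Rational(-341, 2)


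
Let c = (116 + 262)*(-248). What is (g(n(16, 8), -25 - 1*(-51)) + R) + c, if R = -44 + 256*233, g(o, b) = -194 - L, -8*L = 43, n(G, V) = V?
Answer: -274629/8 ≈ -34329.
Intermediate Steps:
L = -43/8 (L = -1/8*43 = -43/8 ≈ -5.3750)
g(o, b) = -1509/8 (g(o, b) = -194 - 1*(-43/8) = -194 + 43/8 = -1509/8)
R = 59604 (R = -44 + 59648 = 59604)
c = -93744 (c = 378*(-248) = -93744)
(g(n(16, 8), -25 - 1*(-51)) + R) + c = (-1509/8 + 59604) - 93744 = 475323/8 - 93744 = -274629/8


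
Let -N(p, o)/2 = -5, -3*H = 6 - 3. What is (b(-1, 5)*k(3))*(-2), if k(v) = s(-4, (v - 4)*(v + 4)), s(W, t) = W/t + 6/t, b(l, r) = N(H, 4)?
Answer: 40/7 ≈ 5.7143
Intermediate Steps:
H = -1 (H = -(6 - 3)/3 = -1/3*3 = -1)
N(p, o) = 10 (N(p, o) = -2*(-5) = 10)
b(l, r) = 10
s(W, t) = 6/t + W/t
k(v) = 2/((-4 + v)*(4 + v)) (k(v) = (6 - 4)/(((v - 4)*(v + 4))) = 2/((-4 + v)*(4 + v)))
(b(-1, 5)*k(3))*(-2) = (10*(2/(-16 + 3**2)))*(-2) = (10*(2/(-16 + 9)))*(-2) = (10*(2/(-7)))*(-2) = (10*(2*(-1/7)))*(-2) = (10*(-2/7))*(-2) = -20/7*(-2) = 40/7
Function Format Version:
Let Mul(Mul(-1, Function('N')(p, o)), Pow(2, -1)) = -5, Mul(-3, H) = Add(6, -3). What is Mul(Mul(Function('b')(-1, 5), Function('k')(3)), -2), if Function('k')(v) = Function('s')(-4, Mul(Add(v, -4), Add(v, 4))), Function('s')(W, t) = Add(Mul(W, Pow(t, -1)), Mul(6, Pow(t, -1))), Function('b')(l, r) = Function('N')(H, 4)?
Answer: Rational(40, 7) ≈ 5.7143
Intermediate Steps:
H = -1 (H = Mul(Rational(-1, 3), Add(6, -3)) = Mul(Rational(-1, 3), 3) = -1)
Function('N')(p, o) = 10 (Function('N')(p, o) = Mul(-2, -5) = 10)
Function('b')(l, r) = 10
Function('s')(W, t) = Add(Mul(6, Pow(t, -1)), Mul(W, Pow(t, -1)))
Function('k')(v) = Mul(2, Pow(Add(-4, v), -1), Pow(Add(4, v), -1)) (Function('k')(v) = Mul(Pow(Mul(Add(v, -4), Add(v, 4)), -1), Add(6, -4)) = Mul(Pow(Mul(Add(-4, v), Add(4, v)), -1), 2) = Mul(Mul(Pow(Add(-4, v), -1), Pow(Add(4, v), -1)), 2) = Mul(2, Pow(Add(-4, v), -1), Pow(Add(4, v), -1)))
Mul(Mul(Function('b')(-1, 5), Function('k')(3)), -2) = Mul(Mul(10, Mul(2, Pow(Add(-16, Pow(3, 2)), -1))), -2) = Mul(Mul(10, Mul(2, Pow(Add(-16, 9), -1))), -2) = Mul(Mul(10, Mul(2, Pow(-7, -1))), -2) = Mul(Mul(10, Mul(2, Rational(-1, 7))), -2) = Mul(Mul(10, Rational(-2, 7)), -2) = Mul(Rational(-20, 7), -2) = Rational(40, 7)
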